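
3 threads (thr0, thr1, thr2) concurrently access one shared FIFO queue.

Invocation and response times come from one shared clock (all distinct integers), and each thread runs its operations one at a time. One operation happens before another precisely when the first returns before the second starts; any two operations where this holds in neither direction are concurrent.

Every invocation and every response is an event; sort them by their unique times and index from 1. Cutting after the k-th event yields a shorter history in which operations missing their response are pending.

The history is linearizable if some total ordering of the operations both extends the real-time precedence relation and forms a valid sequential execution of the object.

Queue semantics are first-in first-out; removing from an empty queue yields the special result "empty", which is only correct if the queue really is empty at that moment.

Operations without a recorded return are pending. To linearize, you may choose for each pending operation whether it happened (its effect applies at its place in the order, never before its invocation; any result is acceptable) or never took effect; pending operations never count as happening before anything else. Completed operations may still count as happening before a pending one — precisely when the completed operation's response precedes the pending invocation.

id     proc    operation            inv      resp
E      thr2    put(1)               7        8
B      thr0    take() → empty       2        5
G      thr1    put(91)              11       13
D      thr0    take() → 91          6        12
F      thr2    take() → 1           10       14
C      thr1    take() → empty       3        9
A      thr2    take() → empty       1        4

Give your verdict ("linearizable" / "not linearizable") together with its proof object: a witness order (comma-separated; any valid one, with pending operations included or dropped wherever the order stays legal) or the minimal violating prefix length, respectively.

1. A take() → empty, leaving queue <>
2. B take() → empty, leaving queue <>
3. C take() → empty, leaving queue <>
4. E put(1), leaving queue <1>
5. F take() → 1, leaving queue <>
6. G put(91), leaving queue <91>
7. D take() → 91, leaving queue <>

linearizable — witness: A, B, C, E, F, G, D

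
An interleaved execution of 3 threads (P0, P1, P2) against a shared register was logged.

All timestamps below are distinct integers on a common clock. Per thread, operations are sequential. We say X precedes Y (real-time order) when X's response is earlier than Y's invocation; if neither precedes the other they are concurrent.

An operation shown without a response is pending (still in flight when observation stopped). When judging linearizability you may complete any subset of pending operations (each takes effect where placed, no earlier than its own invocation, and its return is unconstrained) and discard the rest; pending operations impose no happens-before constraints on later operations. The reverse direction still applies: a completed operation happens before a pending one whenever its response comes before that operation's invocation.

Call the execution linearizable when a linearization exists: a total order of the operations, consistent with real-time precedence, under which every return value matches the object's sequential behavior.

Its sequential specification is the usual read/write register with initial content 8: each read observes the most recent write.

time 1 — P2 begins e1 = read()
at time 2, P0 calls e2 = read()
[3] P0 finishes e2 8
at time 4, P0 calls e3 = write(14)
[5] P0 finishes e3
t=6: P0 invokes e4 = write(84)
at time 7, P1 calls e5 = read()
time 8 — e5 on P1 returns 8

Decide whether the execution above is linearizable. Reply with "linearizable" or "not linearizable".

not linearizable

through event 7 a valid linearization exists; event 8 (e5 responding at time 8) ends that
a single order respects real time; the 3 completed register operations fail replay along it
including or dropping the 2 pending operations (e1, e4) in any combination fails
one such order, e2, e3, e5 (pending dropped), breaks at step 3 where e5 read() → 8 is illegal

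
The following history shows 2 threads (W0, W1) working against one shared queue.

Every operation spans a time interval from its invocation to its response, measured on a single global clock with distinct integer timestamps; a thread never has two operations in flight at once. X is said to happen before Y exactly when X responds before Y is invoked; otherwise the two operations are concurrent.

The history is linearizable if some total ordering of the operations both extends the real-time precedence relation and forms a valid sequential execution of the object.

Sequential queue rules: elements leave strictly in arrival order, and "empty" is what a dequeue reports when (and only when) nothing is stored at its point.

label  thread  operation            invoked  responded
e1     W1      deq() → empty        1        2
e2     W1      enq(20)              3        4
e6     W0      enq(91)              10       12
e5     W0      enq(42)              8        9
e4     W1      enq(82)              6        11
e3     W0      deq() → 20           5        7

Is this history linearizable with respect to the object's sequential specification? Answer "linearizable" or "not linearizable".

linearizable

one valid linearization: e1, e2, e3, e4, e5, e6
step 1: e1 deq() → empty — queue <>
step 2: e2 enq(20) — queue <20>
step 3: e3 deq() → 20 — queue <>
step 4: e4 enq(82) — queue <82>
step 5: e5 enq(42) — queue <82,42>
step 6: e6 enq(91) — queue <82,42,91>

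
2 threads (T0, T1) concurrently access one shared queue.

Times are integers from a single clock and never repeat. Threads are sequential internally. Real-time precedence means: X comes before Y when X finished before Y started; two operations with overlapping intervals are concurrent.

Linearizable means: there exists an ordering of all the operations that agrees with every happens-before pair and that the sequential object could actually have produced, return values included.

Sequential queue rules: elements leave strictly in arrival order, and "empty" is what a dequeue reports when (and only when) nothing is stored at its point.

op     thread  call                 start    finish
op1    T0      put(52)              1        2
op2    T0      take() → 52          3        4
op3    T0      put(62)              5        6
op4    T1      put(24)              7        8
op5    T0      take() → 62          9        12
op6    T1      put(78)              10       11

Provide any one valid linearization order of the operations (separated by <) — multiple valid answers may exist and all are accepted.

1. op1 put(52), leaving queue <52>
2. op2 take() → 52, leaving queue <>
3. op3 put(62), leaving queue <62>
4. op4 put(24), leaving queue <62,24>
5. op5 take() → 62, leaving queue <24>
6. op6 put(78), leaving queue <24,78>

op1 < op2 < op3 < op4 < op5 < op6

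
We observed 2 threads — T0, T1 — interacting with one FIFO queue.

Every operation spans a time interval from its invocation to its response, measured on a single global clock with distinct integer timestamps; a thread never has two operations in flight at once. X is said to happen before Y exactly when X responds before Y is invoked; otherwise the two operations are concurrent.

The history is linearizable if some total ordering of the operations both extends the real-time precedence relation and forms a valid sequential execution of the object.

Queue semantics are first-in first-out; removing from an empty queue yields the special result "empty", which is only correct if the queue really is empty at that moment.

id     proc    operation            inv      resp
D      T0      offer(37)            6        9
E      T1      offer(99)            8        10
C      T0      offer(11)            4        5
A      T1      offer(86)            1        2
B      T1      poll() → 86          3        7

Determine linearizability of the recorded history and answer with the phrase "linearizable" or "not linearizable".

witness order: A, B, C, D, E
step 1: A offer(86) — queue <86>
step 2: B poll() → 86 — queue <>
step 3: C offer(11) — queue <11>
step 4: D offer(37) — queue <11,37>
step 5: E offer(99) — queue <11,37,99>

linearizable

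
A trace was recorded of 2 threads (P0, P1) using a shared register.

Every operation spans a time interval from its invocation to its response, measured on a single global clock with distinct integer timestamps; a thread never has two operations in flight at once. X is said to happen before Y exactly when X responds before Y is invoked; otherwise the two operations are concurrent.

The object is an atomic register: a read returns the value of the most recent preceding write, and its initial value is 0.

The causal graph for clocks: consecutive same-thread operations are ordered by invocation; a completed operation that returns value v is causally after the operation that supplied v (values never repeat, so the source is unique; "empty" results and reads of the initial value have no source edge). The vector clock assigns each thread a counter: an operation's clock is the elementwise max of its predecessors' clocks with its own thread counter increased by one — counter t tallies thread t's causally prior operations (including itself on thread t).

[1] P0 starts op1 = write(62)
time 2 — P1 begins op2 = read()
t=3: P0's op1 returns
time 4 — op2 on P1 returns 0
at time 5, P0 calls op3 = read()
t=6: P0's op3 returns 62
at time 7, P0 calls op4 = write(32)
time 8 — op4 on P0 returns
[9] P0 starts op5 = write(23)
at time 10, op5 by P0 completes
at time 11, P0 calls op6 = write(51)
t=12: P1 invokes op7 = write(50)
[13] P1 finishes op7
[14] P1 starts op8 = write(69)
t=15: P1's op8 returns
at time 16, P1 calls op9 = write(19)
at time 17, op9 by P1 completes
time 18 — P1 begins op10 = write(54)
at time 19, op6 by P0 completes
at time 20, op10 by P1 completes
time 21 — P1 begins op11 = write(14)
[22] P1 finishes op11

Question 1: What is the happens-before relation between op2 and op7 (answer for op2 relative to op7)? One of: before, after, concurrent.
before

op2 spans [2,4], op7 spans [12,13]
resp(op2)=4 < inv(op7)=12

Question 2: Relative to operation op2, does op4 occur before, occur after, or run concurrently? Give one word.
after

op4 spans [7,8], op2 spans [2,4]
resp(op2)=4 < inv(op4)=7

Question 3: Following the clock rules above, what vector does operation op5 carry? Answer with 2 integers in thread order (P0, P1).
(4, 0)

no predecessors for op2 (invoked 2): P1 increments from zero → (0, 1)
no predecessors for op1 (invoked 1): P0 increments from zero → (1, 0)
invoked at 12, op7 merges VC(op2)=(0, 1) and bumps P1's slot → (0, 2)
invoked at 5, op3 merges VC(op1)=(1, 0) and bumps P0's slot → (2, 0)
invoked at 14, op8 merges VC(op7)=(0, 2) and bumps P1's slot → (0, 3)
invoked at 7, op4 merges VC(op3)=(2, 0) and bumps P0's slot → (3, 0)
invoked at 16, op9 merges VC(op8)=(0, 3) and bumps P1's slot → (0, 4)
invoked at 9, op5 merges VC(op4)=(3, 0) and bumps P0's slot → (4, 0)
invoked at 18, op10 merges VC(op9)=(0, 4) and bumps P1's slot → (0, 5)
invoked at 11, op6 merges VC(op5)=(4, 0) and bumps P0's slot → (5, 0)
invoked at 21, op11 merges VC(op10)=(0, 5) and bumps P1's slot → (0, 6)
target: VC(op5) = (4, 0)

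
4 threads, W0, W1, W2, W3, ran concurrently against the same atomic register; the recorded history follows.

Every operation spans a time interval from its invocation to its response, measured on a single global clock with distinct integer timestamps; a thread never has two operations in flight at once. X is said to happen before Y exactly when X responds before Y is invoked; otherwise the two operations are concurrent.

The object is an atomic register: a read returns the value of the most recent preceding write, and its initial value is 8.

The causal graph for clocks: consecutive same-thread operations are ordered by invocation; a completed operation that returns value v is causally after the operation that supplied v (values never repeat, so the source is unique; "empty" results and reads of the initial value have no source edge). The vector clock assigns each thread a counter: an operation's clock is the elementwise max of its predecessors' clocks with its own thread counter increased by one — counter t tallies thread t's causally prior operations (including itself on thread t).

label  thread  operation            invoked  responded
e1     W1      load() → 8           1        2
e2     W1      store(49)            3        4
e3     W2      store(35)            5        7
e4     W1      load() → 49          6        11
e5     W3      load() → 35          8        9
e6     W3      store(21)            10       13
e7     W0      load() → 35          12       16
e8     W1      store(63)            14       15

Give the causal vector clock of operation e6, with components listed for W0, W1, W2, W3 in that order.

VC(e3, invoked at 5): no causal predecessors; +1 on W2 → (0, 0, 1, 0)
VC(e1, invoked at 1): no causal predecessors; +1 on W1 → (0, 1, 0, 0)
VC(e5, invoked at 8): max of VC(e3)=(0, 0, 1, 0), then +1 on thread W3 → (0, 0, 1, 1)
VC(e2, invoked at 3): max of VC(e1)=(0, 1, 0, 0), then +1 on thread W1 → (0, 2, 0, 0)
VC(e7, invoked at 12): max of VC(e3)=(0, 0, 1, 0), then +1 on thread W0 → (1, 0, 1, 0)
VC(e6, invoked at 10): max of VC(e5)=(0, 0, 1, 1), then +1 on thread W3 → (0, 0, 1, 2)
VC(e4, invoked at 6): max of VC(e2)=(0, 2, 0, 0), then +1 on thread W1 → (0, 3, 0, 0)
VC(e8, invoked at 14): max of VC(e4)=(0, 3, 0, 0), then +1 on thread W1 → (0, 4, 0, 0)
target: VC(e6) = (0, 0, 1, 2)

(0, 0, 1, 2)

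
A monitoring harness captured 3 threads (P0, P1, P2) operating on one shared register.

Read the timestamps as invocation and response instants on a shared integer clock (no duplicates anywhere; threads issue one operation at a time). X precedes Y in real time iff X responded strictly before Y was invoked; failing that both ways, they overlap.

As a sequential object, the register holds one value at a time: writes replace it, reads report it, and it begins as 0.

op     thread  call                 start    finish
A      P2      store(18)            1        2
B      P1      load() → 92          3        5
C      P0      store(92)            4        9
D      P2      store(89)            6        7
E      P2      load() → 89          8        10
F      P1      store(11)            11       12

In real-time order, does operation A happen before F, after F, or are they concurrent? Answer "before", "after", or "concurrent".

before

A spans [1,2], F spans [11,12]
resp(A)=2 < inv(F)=11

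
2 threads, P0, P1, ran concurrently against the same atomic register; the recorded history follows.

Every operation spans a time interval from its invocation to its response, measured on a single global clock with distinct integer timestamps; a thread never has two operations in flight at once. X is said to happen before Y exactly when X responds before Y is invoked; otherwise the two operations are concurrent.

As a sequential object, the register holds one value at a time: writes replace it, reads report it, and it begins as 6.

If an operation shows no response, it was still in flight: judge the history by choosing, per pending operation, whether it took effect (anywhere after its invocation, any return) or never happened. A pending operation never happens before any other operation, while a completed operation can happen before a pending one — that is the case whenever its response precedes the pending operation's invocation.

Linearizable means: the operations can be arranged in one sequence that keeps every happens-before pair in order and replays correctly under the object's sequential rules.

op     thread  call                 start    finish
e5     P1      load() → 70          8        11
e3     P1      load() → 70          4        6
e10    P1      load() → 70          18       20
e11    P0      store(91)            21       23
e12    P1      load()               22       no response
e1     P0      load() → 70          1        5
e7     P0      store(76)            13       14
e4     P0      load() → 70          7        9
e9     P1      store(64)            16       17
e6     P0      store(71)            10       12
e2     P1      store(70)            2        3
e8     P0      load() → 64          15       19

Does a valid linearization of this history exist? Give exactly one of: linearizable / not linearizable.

not linearizable

the violation lands at event 20, e10's response at time 20: events 1..19 linearize, events 1..20 do not
checked exhaustively: 27 real-time-consistent orders of 10 completed operations, zero legal atomic register replays
sample order e1, e2, e3, e4, e5, e6, e7, e8, e9, e10 stalls at step 1 — e1 load() → 70 has no legal effect
sample order e1, e2, e3, e4, e5, e6, e7, e9, e8, e10 stalls at step 1 — e1 load() → 70 has no legal effect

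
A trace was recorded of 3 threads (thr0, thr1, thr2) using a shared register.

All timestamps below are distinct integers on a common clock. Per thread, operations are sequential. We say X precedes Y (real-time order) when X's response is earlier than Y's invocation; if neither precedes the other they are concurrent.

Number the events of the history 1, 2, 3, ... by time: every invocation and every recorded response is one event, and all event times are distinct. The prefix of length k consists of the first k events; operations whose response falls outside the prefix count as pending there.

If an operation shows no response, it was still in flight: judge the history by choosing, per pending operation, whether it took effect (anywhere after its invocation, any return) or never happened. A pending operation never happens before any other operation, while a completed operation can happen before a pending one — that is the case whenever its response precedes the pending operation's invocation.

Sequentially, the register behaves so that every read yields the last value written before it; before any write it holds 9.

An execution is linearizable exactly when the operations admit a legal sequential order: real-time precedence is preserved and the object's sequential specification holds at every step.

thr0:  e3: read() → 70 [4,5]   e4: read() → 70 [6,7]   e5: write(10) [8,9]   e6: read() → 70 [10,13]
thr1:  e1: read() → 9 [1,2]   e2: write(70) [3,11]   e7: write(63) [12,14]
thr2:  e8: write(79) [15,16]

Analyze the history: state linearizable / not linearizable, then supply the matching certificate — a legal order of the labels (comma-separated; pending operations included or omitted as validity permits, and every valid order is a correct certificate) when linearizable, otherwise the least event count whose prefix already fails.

not linearizable — minimal violating prefix: 13 events

prefix check: 1..12 passes, 1..13 fails once e6's time-13 response joins
all 5 real-time-respecting orders fail — 6 completed register operations, no legal replay
completion choices over the 1 pending operation (e7) were checked; none helps
for example e1, e2, e3, e4, e5, e6 (pending dropped) fails at step 6: e6 read() → 70 is not legal there
for example e1, e3, e2, e4, e5, e6 (pending dropped) fails at step 2: e3 read() → 70 is not legal there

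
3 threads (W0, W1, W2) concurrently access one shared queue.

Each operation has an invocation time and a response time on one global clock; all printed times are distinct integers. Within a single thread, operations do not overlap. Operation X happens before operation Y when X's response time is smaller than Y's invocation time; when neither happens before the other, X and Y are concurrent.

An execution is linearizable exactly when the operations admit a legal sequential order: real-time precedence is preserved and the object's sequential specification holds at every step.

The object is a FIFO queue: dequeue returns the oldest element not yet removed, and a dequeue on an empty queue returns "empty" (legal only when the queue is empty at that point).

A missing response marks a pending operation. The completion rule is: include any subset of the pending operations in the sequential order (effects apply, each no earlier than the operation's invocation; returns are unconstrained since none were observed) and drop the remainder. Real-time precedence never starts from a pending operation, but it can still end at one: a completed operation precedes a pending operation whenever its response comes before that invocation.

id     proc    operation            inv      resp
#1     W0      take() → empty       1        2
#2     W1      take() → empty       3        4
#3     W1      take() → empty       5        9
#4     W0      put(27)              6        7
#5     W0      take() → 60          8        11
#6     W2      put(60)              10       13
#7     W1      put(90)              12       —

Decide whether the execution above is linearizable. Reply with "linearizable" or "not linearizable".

prefix check: 1..10 passes, 1..11 fails once #5's time-11 response joins
every one of the 3 real-time-consistent orders over 5 completed queue ops fails the sequential spec
no escape via the 1 pending operation (#6): every completion choice fails
e.g. #1, #2, #3, #4, #5 (pending dropped): illegal at step 5, since #5 take() → 60 cannot apply there
e.g. #1, #2, #4, #3, #5 (pending dropped): illegal at step 4, since #3 take() → empty cannot apply there

not linearizable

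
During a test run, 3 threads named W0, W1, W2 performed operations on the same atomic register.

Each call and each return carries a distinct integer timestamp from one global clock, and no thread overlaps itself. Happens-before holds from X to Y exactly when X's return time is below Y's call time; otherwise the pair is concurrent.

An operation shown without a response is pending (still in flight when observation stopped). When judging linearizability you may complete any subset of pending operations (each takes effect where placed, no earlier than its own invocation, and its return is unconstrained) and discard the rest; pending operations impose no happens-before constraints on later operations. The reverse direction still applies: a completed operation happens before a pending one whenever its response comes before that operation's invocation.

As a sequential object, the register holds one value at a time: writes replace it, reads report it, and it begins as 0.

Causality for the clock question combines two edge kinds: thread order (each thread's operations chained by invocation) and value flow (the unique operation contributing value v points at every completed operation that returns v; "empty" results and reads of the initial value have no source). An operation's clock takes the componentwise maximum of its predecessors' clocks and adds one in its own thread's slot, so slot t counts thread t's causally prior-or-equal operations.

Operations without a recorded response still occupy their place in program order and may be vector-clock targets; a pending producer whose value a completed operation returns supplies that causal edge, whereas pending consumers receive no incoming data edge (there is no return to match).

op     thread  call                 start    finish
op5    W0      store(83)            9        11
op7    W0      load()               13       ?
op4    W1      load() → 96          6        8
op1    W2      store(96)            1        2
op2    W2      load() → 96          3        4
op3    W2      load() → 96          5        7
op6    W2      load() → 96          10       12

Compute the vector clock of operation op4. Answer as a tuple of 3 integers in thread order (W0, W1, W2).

invoked at 1, op1 has no predecessors; its own W2 bump gives (0, 0, 1)
invoked at 9, op5 has no predecessors; its own W0 bump gives (1, 0, 0)
op2, invoked 3, takes VC(op1)=(0, 0, 1) under max, adds 1 for W2 → (0, 0, 2)
op4, invoked 6, takes VC(op1)=(0, 0, 1) under max, adds 1 for W1 → (0, 1, 1)
op7, invoked 13, takes VC(op5)=(1, 0, 0) under max, adds 1 for W0 → (2, 0, 0)
op3, invoked 5, takes VC(op1)=(0, 0, 1), VC(op2)=(0, 0, 2) under max, adds 1 for W2 → (0, 0, 3)
op6, invoked 10, takes VC(op1)=(0, 0, 1), VC(op3)=(0, 0, 3) under max, adds 1 for W2 → (0, 0, 4)
target: VC(op4) = (0, 1, 1)

(0, 1, 1)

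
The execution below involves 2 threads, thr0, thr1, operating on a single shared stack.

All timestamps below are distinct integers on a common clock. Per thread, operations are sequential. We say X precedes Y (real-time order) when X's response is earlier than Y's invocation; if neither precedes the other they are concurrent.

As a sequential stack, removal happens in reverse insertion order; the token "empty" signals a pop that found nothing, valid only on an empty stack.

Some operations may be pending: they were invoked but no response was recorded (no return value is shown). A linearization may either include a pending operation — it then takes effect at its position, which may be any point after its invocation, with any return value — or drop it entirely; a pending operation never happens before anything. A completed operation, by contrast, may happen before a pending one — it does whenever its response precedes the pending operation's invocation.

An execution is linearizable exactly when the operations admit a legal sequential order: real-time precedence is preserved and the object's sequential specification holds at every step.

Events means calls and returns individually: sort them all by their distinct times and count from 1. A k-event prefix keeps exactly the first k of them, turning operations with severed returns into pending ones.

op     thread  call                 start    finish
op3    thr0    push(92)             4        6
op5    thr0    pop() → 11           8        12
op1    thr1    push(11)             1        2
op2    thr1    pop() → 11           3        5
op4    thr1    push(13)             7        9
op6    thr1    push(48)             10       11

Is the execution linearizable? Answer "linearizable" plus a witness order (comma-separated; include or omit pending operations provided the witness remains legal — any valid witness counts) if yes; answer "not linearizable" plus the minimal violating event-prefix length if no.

prefix check: 1..11 passes, 1..12 fails once op5's time-12 response joins
real-time-consistent orders of the 6 completed operations: 6 — all fail the stack replay
sample order op1, op2, op3, op4, op5, op6 stalls at step 5 — op5 pop() → 11 has no legal effect
sample order op1, op2, op3, op4, op6, op5 stalls at step 6 — op5 pop() → 11 has no legal effect

not linearizable — minimal violating prefix: 12 events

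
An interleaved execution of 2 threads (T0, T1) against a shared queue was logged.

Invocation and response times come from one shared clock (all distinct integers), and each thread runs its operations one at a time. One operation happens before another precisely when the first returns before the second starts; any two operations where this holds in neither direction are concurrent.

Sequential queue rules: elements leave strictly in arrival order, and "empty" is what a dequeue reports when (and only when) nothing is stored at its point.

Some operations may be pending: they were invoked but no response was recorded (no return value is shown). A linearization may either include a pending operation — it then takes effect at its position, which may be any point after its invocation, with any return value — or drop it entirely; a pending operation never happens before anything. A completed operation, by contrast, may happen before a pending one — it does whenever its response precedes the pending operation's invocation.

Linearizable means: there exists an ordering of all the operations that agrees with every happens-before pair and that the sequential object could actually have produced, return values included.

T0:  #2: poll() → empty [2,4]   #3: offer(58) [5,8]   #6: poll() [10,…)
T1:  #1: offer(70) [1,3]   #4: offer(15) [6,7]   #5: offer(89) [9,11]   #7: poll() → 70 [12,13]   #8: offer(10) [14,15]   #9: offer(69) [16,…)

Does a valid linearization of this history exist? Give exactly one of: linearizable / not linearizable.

one valid linearization: #2, #1, #3, #4, #5, #7, #6, #8
1. #2 poll() → empty, leaving queue <>
2. #1 offer(70), leaving queue <70>
3. #3 offer(58), leaving queue <70,58>
4. #4 offer(15), leaving queue <70,58,15>
5. #5 offer(89), leaving queue <70,58,15,89>
6. #7 poll() → 70, leaving queue <58,15,89>
7. #6 poll() (pending, included), leaving queue <15,89>
8. #8 offer(10), leaving queue <15,89,10>

linearizable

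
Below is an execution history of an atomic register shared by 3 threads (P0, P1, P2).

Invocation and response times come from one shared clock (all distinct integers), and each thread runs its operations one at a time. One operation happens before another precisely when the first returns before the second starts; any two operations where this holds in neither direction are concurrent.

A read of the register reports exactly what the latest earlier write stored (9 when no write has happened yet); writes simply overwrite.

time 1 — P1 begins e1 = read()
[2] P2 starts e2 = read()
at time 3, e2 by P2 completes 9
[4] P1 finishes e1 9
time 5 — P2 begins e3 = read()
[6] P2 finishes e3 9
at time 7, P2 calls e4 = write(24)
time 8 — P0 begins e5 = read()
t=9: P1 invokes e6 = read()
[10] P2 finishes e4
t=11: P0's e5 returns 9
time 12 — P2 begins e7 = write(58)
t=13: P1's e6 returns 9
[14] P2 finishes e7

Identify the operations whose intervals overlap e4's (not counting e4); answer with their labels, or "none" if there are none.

e5, e6

e4 runs from 7 to 10; window-overlapping ops are concurrent
e1 [1,4]: before
e2 [2,3]: before
e3 [5,6]: before
e5 [8,11]: concurrent
e6 [9,13]: concurrent
e7 [12,14]: after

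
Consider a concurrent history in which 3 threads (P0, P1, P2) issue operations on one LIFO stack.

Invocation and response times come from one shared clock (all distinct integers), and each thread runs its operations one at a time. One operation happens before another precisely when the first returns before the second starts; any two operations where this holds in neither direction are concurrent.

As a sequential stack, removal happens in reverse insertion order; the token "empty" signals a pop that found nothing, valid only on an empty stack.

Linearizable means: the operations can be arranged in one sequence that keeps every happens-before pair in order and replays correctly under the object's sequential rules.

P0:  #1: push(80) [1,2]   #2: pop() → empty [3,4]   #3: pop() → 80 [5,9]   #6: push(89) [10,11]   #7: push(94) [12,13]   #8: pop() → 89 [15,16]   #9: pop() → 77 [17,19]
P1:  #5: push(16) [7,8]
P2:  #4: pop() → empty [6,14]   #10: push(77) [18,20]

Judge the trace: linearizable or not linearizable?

prefix check: 1..3 passes, 1..4 fails once #2's time-4 response joins
exactly one order of the 2 completed ops respects real time; the LIFO stack replay fails
take #1, #2: step 2 already fails, because #2 pop() → empty cannot occur there

not linearizable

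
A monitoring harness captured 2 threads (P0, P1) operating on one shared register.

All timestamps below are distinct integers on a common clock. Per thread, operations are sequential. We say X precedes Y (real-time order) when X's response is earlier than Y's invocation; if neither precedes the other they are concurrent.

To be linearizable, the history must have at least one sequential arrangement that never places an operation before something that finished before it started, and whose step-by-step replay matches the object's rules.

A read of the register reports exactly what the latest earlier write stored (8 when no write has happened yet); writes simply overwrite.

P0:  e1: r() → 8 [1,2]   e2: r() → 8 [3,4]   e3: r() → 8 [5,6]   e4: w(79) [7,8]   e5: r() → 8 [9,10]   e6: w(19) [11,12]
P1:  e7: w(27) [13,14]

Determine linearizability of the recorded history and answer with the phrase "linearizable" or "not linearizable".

not linearizable

the violation lands at event 10, e5's response at time 10: events 1..9 linearize, events 1..10 do not
a single order respects real time; the 5 completed register operations fail replay along it
for example e1, e2, e3, e4, e5 fails at step 5: e5 r() → 8 is not legal there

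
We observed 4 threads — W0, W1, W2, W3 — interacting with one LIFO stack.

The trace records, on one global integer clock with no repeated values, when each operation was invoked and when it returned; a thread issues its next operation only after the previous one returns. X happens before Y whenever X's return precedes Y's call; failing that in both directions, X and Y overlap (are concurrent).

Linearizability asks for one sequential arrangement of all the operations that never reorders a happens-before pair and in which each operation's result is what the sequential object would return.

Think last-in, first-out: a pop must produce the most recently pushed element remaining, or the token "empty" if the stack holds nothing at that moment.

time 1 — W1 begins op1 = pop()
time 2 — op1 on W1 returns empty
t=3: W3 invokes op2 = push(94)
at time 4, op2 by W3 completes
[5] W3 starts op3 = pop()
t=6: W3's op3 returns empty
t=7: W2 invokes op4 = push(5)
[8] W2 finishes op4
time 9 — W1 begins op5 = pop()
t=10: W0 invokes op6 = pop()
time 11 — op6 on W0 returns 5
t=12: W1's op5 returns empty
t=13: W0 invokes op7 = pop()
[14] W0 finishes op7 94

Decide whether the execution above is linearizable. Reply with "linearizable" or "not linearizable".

the violation lands at event 6, op3's response at time 6: events 1..5 linearize, events 1..6 do not
the sole real-time-consistent order of 3 completed operations fails the LIFO stack replay
one such order, op1, op2, op3, breaks at step 3 where op3 pop() → empty is illegal

not linearizable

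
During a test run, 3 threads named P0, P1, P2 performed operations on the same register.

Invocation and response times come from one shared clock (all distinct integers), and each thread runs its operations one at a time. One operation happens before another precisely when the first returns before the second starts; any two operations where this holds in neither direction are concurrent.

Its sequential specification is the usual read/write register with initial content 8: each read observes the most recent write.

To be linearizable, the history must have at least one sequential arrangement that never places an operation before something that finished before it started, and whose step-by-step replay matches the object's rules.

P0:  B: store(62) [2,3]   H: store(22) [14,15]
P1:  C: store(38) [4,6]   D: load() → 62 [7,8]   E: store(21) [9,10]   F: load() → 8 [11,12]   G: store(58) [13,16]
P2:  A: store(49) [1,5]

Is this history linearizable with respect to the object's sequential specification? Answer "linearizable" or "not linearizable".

through event 7 a valid linearization exists; event 8 (D responding at time 8) ends that
4 completed operations, 3 real-time-consistent orders — every register replay fails
one such order, A, B, C, D, breaks at step 4 where D load() → 62 is illegal
one such order, B, A, C, D, breaks at step 4 where D load() → 62 is illegal

not linearizable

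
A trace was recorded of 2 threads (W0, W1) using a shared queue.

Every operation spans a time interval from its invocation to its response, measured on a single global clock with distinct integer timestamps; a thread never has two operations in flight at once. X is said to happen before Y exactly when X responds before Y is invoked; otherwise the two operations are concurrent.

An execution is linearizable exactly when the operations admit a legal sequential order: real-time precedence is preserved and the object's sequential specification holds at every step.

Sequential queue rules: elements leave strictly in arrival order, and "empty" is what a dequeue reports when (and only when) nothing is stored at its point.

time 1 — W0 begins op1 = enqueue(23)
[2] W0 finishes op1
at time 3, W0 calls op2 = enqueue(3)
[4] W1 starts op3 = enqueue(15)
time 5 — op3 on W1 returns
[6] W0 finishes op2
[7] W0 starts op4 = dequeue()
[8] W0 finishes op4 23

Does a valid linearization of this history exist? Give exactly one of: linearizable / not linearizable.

linearizable

a witness: op1, op2, op3, op4
after step 1 (op1 enqueue(23)): queue <23>
after step 2 (op2 enqueue(3)): queue <23,3>
after step 3 (op3 enqueue(15)): queue <23,3,15>
after step 4 (op4 dequeue() → 23): queue <3,15>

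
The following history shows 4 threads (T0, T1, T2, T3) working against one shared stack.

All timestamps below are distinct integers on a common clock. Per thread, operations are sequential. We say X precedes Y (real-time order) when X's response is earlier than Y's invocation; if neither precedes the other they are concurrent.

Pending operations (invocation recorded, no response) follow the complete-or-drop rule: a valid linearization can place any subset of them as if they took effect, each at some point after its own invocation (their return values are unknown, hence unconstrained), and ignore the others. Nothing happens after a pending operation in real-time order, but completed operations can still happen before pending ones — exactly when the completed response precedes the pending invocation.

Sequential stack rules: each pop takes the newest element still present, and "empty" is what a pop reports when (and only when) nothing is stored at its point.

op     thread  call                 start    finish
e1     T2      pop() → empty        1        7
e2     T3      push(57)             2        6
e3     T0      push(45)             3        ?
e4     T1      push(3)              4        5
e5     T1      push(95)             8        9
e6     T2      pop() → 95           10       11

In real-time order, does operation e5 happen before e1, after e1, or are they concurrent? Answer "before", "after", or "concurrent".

e5 spans [8,9], e1 spans [1,7]
resp(e1)=7 < inv(e5)=8

after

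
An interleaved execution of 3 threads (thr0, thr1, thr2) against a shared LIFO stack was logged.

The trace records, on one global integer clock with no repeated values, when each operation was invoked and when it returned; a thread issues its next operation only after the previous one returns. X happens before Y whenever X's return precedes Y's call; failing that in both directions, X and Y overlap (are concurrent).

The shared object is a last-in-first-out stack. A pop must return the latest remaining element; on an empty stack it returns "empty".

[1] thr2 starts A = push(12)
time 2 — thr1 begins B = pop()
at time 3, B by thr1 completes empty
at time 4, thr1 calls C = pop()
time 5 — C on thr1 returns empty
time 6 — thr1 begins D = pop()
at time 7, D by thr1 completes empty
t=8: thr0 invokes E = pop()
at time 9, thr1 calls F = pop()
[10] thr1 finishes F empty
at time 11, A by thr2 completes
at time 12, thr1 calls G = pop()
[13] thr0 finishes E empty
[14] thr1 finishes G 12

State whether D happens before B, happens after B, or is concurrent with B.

D spans [6,7], B spans [2,3]
resp(B)=3 < inv(D)=6

after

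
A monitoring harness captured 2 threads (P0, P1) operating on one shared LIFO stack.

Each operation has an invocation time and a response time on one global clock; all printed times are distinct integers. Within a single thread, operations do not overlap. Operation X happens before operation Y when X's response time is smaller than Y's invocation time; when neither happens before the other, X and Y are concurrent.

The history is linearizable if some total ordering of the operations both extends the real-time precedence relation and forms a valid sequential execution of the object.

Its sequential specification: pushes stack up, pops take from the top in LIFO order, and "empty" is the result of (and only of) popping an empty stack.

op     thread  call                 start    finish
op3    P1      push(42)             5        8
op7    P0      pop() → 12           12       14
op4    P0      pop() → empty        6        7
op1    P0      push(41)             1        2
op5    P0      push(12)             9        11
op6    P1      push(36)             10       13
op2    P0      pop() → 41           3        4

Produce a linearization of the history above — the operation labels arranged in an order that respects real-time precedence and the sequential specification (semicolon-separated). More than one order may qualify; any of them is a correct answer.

step 1: op1 push(41) — stack <41>
step 2: op2 pop() → 41 — stack <>
step 3: op4 pop() → empty — stack <>
step 4: op3 push(42) — stack <42>
step 5: op5 push(12) — stack <42,12>
step 6: op7 pop() → 12 — stack <42>
step 7: op6 push(36) — stack <42,36>

op1; op2; op4; op3; op5; op7; op6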